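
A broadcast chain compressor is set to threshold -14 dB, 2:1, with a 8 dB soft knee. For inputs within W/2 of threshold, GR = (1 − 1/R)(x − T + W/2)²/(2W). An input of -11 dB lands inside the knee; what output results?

-12.53125 dB

x − T + W/2 = -11 − (-14) + 4 = 7.
GR = (1 − 1/2) × 7² / 16 = 0.5 × 49 / 16 = 1.53125 dB.
Output = -11 − 1.53125 = -12.53125 dB.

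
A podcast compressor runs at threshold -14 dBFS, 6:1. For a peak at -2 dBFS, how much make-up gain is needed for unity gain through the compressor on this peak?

Without make-up, output = threshold + overshoot/6 = -14 + 2 = -12 dBFS.
Gap to target: 10 dB.

10 dB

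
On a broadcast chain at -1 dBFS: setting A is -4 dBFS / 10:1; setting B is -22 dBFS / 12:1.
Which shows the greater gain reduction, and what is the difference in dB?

A: overshoot 3 dB → output overshoot 0.3 dB → GR 2.7 dB.
B: overshoot 21 dB → output overshoot 1.75 dB → GR 19.25 dB.
B applies 16.55 dB more gain reduction.

B, by 16.55 dB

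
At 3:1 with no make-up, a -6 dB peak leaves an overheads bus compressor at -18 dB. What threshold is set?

Input is 18 dB above T (since output overshoot × R = input overshoot: (-18 − T)·3 = -6 − T gives T = -24 dB).
Check: -24 + (-6 − (-24))/3 = -24 + 6 = -18 dB. ✓

-24 dB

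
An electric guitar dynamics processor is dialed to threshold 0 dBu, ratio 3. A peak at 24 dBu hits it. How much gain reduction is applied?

24 dBu exceeds the threshold by 24 dB.
At 3:1, output sits 24/3 = 8 dB above threshold.
Gain reduction = 24 − 8 = 16 dB.

16 dB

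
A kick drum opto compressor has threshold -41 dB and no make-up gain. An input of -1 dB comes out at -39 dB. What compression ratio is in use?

20:1

Input overshoot = -1 − (-41) = 40 dB; output overshoot = -39 − (-41) = 2 dB.
Ratio = 40 / 2 = 20.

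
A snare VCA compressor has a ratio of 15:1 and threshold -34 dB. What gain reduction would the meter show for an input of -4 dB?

-4 dB exceeds the threshold by 30 dB.
A 15:1 ratio leaves 2 dB of that excess.
Gain reduction = 30 − 2 = 28 dB.

28 dB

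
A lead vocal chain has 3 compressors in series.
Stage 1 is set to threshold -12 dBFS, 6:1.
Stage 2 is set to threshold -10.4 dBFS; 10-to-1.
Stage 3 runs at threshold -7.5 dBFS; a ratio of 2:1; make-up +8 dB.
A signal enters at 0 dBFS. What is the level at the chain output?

-2.36 dBFS

Stage 1: 0 dBFS is 12 dB over -12 dBFS; at 6:1 that becomes 2 dB over, giving -10 dBFS.
Stage 2: overshoot 0.4 dB → 0.4/10 = 0.04 dB → -10.36 dBFS.
Stage 3: -10.36 dBFS is at or below the -7.5 dBFS threshold — no compression; make-up brings it to -2.36 dBFS.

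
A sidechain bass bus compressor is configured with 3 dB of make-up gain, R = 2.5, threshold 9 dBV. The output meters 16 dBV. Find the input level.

19 dBV

Before make-up, the level was 16 − 3 = 13 dBV.
The compressed level sits 13 − 9 = 4 dB over threshold.
Input overshoot = R × output overshoot = 10 dB → input = 9 + 10 = 19 dBV.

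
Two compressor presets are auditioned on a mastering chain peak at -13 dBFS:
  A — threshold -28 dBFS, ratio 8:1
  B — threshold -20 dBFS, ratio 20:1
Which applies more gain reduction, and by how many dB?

A, by 6.475 dB

A: GR = 15 − 15/8 = 13.125 dB.
B: GR = 7 − 7/20 = 6.65 dB.
Difference: 6.475 dB in favour of A.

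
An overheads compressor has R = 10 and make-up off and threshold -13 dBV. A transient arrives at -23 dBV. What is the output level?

-23 dBV

-23 dBV is 10 dB below the -13 dBV threshold, so no gain reduction is applied.
Output = input = -23 dBV.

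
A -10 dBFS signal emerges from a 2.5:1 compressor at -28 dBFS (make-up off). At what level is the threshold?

-40 dBFS

Gain reduction = -10 − (-28) = 18 dB; output overshoot = GR / (R − 1) = 18 / 1.5 = 12 dB.
Threshold = output − output overshoot = -28 − 12 = -40 dBFS.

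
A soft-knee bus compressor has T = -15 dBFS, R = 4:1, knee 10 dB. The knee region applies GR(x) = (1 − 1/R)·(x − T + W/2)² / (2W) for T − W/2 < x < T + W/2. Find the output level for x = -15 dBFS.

-15.9375 dBFS

x − T + W/2 = -15 − (-15) + 5 = 5.
GR = (1 − 1/4) × 5² / 20 = 0.75 × 25 / 20 = 0.9375 dB.
Output = -15 − 0.9375 = -15.9375 dBFS.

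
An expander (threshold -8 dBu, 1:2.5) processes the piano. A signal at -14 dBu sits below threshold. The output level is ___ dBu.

-23 dBu

Undershoot = (-8) − (-14) = 6 dB.
At 1:2.5, that expands to 15 dB under threshold.
Output = -8 − 15 = -23 dBu.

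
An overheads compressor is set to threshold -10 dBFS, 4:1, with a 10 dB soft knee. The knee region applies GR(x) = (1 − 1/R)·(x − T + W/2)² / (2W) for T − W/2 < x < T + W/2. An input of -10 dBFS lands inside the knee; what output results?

-10.9375 dBFS

x − T + W/2 = -10 − (-10) + 5 = 5.
GR = (1 − 1/4) × 5² / 20 = 0.75 × 25 / 20 = 0.9375 dB.
Output = -10 − 0.9375 = -10.9375 dBFS.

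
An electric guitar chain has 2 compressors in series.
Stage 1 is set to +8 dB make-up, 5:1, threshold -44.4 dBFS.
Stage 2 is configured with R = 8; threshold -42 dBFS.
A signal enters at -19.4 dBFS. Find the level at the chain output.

Stage 1: -19.4 dBFS is 25 dB over -44.4 dBFS; at 5:1 that becomes 5 dB over, giving -39.4 dBFS; +8 dB make-up → -31.4 dBFS.
Stage 2: -31.4 dBFS is 10.6 dB over -42 dBFS; at 8:1 that becomes 1.325 dB over, giving -40.675 dBFS.

-40.675 dBFS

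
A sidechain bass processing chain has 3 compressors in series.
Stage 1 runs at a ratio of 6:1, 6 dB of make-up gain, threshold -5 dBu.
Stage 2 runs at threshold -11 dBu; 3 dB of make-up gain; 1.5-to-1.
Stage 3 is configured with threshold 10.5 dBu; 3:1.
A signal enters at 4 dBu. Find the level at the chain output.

Stage 1: overshoot 9 dB → 9/6 = 1.5 dB → -3.5 dBu; +6 dB make-up → 2.5 dBu.
Stage 2: 2.5 dBu is 13.5 dB over -11 dBu; at 1.5:1 that becomes 9 dB over, giving -2 dBu; +3 dB make-up → 1 dBu.
Stage 3: 1 dBu ≤ 10.5 dBu, so stage 3 doesn't engage; output 1 dBu.

1 dBu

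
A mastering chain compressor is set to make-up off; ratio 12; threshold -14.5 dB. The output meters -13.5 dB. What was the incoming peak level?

Post-compression overshoot = -13.5 − (-14.5) = 1 dB.
Input overshoot = R × output overshoot = 12 dB → input = -14.5 + 12 = -2.5 dB.

-2.5 dB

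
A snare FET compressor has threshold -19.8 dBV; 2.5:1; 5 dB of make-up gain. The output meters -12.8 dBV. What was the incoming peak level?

-14.8 dBV

Remove make-up: -12.8 − 5 = -17.8 dBV.
Post-compression overshoot = -17.8 − (-19.8) = 2 dB.
Before 2.5:1 compression the overshoot was 2 × 2.5 = 5 dB, so input = -19.8 + 5 = -14.8 dBV.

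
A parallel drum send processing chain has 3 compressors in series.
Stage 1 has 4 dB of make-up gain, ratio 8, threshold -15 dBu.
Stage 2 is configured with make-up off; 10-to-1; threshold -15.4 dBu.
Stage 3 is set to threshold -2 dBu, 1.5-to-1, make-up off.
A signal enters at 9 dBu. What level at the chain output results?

Stage 1: overshoot 24 dB → 24/8 = 3 dB → -12 dBu; +4 dB make-up → -8 dBu.
Stage 2: 7.4 dB above -15.4 dBu, reduced 10:1 to 0.74 dB above → -14.66 dBu.
Stage 3: below threshold (-14.66 ≤ -2); passes unchanged; output -14.66 dBu.

-14.66 dBu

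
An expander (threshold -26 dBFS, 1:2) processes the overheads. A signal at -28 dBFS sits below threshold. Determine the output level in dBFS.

Below threshold, a 1:2 expander applies gain = (2−1)×(T − x) of attenuation.
(2−1) × 2 = 2 dB, so output = -28 − 2 = -30 dBFS.

-30 dBFS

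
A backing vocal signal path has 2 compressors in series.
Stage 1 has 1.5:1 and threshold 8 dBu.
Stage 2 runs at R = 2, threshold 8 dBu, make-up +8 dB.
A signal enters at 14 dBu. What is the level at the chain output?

18 dBu

Stage 1: 14 dBu is 6 dB over 8 dBu; at 1.5:1 that becomes 4 dB over, giving 12 dBu.
Stage 2: 12 dBu is 4 dB over 8 dBu; at 2:1 that becomes 2 dB over, giving 10 dBu; +8 dB make-up → 18 dBu.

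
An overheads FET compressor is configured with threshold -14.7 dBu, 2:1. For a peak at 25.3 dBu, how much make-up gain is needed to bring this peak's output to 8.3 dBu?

The peak compresses to -14.7 + 40/2 = 5.3 dBu.
To reach 8.3 dBu requires 8.3 − 5.3 = 3 dB of make-up.

3 dB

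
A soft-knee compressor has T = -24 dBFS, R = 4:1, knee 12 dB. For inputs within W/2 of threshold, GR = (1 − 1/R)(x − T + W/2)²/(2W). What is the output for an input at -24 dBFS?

-25.125 dBFS

x − T + W/2 = -24 − (-24) + 6 = 6.
GR = (1 − 1/4) × 6² / 24 = 0.75 × 36 / 24 = 1.125 dB.
Output = -24 − 1.125 = -25.125 dBFS.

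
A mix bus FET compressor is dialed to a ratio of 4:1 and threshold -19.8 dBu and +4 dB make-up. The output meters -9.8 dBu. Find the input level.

4.2 dBu

Stripping the +4 dB make-up gives -13.8 dBu at the gain stage.
The compressed level sits -13.8 − (-19.8) = 6 dB over threshold.
Undo the ratio: input overshoot = 6 × 4 = 24 dB, giving input = 4.2 dBu.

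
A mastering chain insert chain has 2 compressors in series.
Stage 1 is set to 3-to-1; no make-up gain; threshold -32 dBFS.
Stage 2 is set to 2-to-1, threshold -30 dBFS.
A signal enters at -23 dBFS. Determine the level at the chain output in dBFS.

-29.5 dBFS

Stage 1: overshoot 9 dB → 9/3 = 3 dB → -29 dBFS.
Stage 2: overshoot 1 dB → 1/2 = 0.5 dB → -29.5 dBFS.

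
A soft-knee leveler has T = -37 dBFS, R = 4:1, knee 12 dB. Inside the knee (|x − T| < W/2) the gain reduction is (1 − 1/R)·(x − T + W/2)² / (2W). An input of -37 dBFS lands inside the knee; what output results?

x − T + W/2 = -37 − (-37) + 6 = 6.
GR = (1 − 1/4) × 6² / 24 = 0.75 × 36 / 24 = 1.125 dB.
Output = -37 − 1.125 = -38.125 dBFS.

-38.125 dBFS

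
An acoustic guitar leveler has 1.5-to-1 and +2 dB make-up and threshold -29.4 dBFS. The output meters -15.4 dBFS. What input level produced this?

-11.4 dBFS

Before make-up, the level was -15.4 − 2 = -17.4 dBFS.
Post-compression overshoot = -17.4 − (-29.4) = 12 dB.
Input overshoot = R × output overshoot = 18 dB → input = -29.4 + 18 = -11.4 dBFS.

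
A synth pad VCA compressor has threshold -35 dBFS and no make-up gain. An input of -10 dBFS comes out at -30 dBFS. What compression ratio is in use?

5:1

Input overshoot = -10 − (-35) = 25 dB; output overshoot = -30 − (-35) = 5 dB.
Ratio = 25 / 5 = 5.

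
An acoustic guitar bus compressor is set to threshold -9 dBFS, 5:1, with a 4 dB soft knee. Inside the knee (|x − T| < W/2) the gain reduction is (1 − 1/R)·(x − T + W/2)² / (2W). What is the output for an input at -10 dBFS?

x − T + W/2 = -10 − (-9) + 2 = 1.
GR = (1 − 1/5) × 1² / 8 = 0.8 × 1 / 8 = 0.1 dB.
Output = -10 − 0.1 = -10.1 dBFS.

-10.1 dBFS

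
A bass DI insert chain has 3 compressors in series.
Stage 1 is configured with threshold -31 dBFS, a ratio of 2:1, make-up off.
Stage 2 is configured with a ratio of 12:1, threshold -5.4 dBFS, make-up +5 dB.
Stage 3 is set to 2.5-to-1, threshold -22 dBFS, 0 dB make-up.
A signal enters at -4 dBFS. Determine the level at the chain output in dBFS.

Stage 1: 27 dB above -31 dBFS, reduced 2:1 to 13.5 dB above → -17.5 dBFS.
Stage 2: -17.5 dBFS ≤ -5.4 dBFS, so stage 2 doesn't engage; make-up brings it to -12.5 dBFS.
Stage 3: -12.5 dBFS is 9.5 dB over -22 dBFS; at 2.5:1 that becomes 3.8 dB over, giving -18.2 dBFS.

-18.2 dBFS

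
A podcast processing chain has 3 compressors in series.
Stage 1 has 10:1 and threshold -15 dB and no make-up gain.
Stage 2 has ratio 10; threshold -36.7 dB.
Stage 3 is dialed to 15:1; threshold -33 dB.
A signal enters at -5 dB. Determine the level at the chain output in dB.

-34.43 dB

Stage 1: overshoot 10 dB → 10/10 = 1 dB → -14 dB.
Stage 2: overshoot 22.7 dB → 22.7/10 = 2.27 dB → -34.43 dB.
Stage 3: -34.43 dB is at or below the -33 dB threshold — no compression; output -34.43 dB.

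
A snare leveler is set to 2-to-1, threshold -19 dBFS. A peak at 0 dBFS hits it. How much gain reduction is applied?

0 dBFS exceeds the threshold by 19 dB.
A 2:1 ratio leaves 9.5 dB of that excess.
GR = overshoot in − overshoot out = 19 − 9.5 = 9.5 dB.

9.5 dB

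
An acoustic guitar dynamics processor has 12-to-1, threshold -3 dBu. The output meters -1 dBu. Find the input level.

21 dBu

Post-compression overshoot = -1 − (-3) = 2 dB.
Before 12:1 compression the overshoot was 2 × 12 = 24 dB, so input = -3 + 24 = 21 dBu.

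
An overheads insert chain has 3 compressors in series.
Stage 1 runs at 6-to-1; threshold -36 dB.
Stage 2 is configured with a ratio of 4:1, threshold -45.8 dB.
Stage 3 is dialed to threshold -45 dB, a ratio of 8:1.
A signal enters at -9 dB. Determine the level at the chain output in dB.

Stage 1: overshoot 27 dB → 27/6 = 4.5 dB → -31.5 dB.
Stage 2: -31.5 dB is 14.3 dB over -45.8 dB; at 4:1 that becomes 3.575 dB over, giving -42.225 dB.
Stage 3: -42.225 dB is 2.775 dB over -45 dB; at 8:1 that becomes 0.346875 dB over, giving -44.653125 dB.

-44.653125 dB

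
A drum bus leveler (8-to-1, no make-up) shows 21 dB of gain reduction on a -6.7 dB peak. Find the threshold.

-30.7 dB

Input is 24 dB above T (since output overshoot × R = input overshoot: (-27.7 − T)·8 = -6.7 − T gives T = -30.7 dB).
Check: -30.7 + (-6.7 − (-30.7))/8 = -30.7 + 3 = -27.7 dB. ✓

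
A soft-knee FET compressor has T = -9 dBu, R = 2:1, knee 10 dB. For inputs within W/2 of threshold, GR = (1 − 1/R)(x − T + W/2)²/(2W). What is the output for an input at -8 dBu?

x − T + W/2 = -8 − (-9) + 5 = 6.
GR = (1 − 1/2) × 6² / 20 = 0.5 × 36 / 20 = 0.9 dB.
Output = -8 − 0.9 = -8.9 dBu.

-8.9 dBu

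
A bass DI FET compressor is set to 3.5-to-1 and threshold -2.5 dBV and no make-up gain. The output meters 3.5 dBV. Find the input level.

18.5 dBV

That's 6 dB above the -2.5 dBV threshold.
Undo the ratio: input overshoot = 6 × 3.5 = 21 dB, giving input = 18.5 dBV.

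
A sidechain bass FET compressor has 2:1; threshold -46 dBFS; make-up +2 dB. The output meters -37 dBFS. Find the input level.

-32 dBFS

Before make-up, the level was -37 − 2 = -39 dBFS.
That's 7 dB above the -46 dBFS threshold.
Undo the ratio: input overshoot = 7 × 2 = 14 dB, giving input = -32 dBFS.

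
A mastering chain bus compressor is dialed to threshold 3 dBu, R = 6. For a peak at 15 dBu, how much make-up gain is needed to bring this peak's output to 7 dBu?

Without make-up, output = threshold + overshoot/6 = 3 + 2 = 5 dBu.
Gap to target: 2 dB.

2 dB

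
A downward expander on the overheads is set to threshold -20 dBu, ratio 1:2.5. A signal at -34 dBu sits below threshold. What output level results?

-55 dBu

The input is 14 dB below the -20 dBu threshold.
A 1:2.5 expander multiplies undershoot by 2.5: 14 × 2.5 = 35 dB below threshold.
Output = -20 − 35 = -55 dBu.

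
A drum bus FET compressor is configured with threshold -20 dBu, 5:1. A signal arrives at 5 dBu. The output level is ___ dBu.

-15 dBu

Overshoot: 5 − (-20) = 25 dB.
5:1 compression reduces that to 25/5 = 5 dB over.
That puts the output at -15 dBu.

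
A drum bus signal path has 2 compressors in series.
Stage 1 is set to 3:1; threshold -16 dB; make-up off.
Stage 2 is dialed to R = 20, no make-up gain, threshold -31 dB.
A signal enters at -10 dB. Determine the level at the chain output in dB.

-30.15 dB

Stage 1: overshoot 6 dB → 6/3 = 2 dB → -14 dB.
Stage 2: 17 dB above -31 dB, reduced 20:1 to 0.85 dB above → -30.15 dB.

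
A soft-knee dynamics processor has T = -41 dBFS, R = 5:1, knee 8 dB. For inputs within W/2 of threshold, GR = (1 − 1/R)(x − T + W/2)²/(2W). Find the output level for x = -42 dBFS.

x − T + W/2 = -42 − (-41) + 4 = 3.
GR = (1 − 1/5) × 3² / 16 = 0.8 × 9 / 16 = 0.45 dB.
Output = -42 − 0.45 = -42.45 dBFS.

-42.45 dBFS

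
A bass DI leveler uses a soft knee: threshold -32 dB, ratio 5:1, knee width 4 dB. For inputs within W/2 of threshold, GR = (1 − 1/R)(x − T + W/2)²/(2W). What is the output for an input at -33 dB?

x − T + W/2 = -33 − (-32) + 2 = 1.
GR = (1 − 1/5) × 1² / 8 = 0.8 × 1 / 8 = 0.1 dB.
Output = -33 − 0.1 = -33.1 dB.

-33.1 dB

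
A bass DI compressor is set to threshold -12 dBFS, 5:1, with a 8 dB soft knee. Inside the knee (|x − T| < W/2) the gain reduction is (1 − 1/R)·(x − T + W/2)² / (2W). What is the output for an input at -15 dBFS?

x − T + W/2 = -15 − (-12) + 4 = 1.
GR = (1 − 1/5) × 1² / 16 = 0.8 × 1 / 16 = 0.05 dB.
Output = -15 − 0.05 = -15.05 dBFS.

-15.05 dBFS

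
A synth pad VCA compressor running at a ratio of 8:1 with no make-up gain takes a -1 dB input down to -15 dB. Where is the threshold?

Input is 16 dB above T (since output overshoot × R = input overshoot: (-15 − T)·8 = -1 − T gives T = -17 dB).
Check: -17 + (-1 − (-17))/8 = -17 + 2 = -15 dB. ✓

-17 dB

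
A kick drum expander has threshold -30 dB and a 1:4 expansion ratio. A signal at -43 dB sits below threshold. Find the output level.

-82 dB

Undershoot = (-30) − (-43) = 13 dB.
At 1:4, that expands to 52 dB under threshold.
Output = -30 − 52 = -82 dB.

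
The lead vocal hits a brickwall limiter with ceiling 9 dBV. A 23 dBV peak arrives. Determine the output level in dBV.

At ∞:1, everything above 9 dBV is held at the ceiling.

9 dBV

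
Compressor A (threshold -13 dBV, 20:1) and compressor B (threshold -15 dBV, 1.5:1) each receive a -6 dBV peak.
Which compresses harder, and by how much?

A: 7 dB over, compressed to 0.35 dB over, so 6.65 dB of GR.
B: 9 dB over, compressed to 6 dB over, so 3 dB of GR.
A applies 3.65 dB more gain reduction.

A, by 3.65 dB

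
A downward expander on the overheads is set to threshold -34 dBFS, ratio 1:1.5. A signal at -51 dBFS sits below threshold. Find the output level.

-59.5 dBFS

The input is 17 dB below the -34 dBFS threshold.
A 1:1.5 expander multiplies undershoot by 1.5: 17 × 1.5 = 25.5 dB below threshold.
Output = -34 − 25.5 = -59.5 dBFS.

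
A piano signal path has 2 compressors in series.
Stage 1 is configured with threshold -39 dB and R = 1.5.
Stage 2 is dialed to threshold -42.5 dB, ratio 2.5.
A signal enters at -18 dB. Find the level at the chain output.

Stage 1: 21 dB above -39 dB, reduced 1.5:1 to 14 dB above → -25 dB.
Stage 2: overshoot 17.5 dB → 17.5/2.5 = 7 dB → -35.5 dB.

-35.5 dB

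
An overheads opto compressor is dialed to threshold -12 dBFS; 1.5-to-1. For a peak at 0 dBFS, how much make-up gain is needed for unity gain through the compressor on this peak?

Overshoot 12 dB → 12/1.5 = 8 dB after compression, so the compressed level is -12 + 8 = -4 dBFS.
Make-up = target − compressed = 0 − (-4) = 4 dB.

4 dB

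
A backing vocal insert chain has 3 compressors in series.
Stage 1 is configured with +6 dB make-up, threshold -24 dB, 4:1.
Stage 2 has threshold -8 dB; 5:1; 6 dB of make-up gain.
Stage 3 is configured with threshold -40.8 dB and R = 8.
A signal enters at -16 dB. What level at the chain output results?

Stage 1: -16 dB is 8 dB over -24 dB; at 4:1 that becomes 2 dB over, giving -22 dB; +6 dB make-up → -16 dB.
Stage 2: -16 dB ≤ -8 dB, so stage 2 doesn't engage; make-up brings it to -10 dB.
Stage 3: -10 dB is 30.8 dB over -40.8 dB; at 8:1 that becomes 3.85 dB over, giving -36.95 dB.

-36.95 dB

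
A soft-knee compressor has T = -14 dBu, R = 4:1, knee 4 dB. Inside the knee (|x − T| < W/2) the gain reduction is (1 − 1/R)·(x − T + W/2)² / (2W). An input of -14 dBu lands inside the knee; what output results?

-14.375 dBu

x − T + W/2 = -14 − (-14) + 2 = 2.
GR = (1 − 1/4) × 2² / 8 = 0.75 × 4 / 8 = 0.375 dB.
Output = -14 − 0.375 = -14.375 dBu.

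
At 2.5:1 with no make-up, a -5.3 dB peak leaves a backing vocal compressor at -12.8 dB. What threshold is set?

Let T be the threshold. Output overshoot = (input overshoot)/R, so -12.8 − T = (-5.3 − T)/2.5.
2.5·(-12.8 − T) = -5.3 − T → 1.5·T = -32 − (-5.3) = -26.7.
T = -26.7/1.5 = -17.8 dB.

-17.8 dB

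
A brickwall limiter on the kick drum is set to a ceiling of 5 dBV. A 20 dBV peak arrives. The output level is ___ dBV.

5 dBV

At ∞:1, everything above 5 dBV is held at the ceiling.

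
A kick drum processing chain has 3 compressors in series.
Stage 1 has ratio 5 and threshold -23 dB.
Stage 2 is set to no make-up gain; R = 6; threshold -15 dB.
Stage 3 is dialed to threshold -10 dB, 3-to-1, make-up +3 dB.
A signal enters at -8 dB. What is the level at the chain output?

Stage 1: overshoot 15 dB → 15/5 = 3 dB → -20 dB.
Stage 2: -20 dB ≤ -15 dB, so stage 2 doesn't engage; output -20 dB.
Stage 3: -20 dB is at or below the -10 dB threshold — no compression; make-up brings it to -17 dB.

-17 dB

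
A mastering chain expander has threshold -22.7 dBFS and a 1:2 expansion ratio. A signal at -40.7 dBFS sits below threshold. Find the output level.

-58.7 dBFS

Below threshold, a 1:2 expander applies gain = (2−1)×(T − x) of attenuation.
(2−1) × 18 = 18 dB, so output = -40.7 − 18 = -58.7 dBFS.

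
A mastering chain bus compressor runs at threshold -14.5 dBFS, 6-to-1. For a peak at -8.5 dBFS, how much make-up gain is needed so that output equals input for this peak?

5 dB

The peak compresses to -14.5 + 6/6 = -13.5 dBFS.
To reach -8.5 dBFS requires -8.5 − (-13.5) = 5 dB of make-up.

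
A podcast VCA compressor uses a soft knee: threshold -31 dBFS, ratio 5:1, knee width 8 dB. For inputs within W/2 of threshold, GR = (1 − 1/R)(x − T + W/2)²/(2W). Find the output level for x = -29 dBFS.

x − T + W/2 = -29 − (-31) + 4 = 6.
GR = (1 − 1/5) × 6² / 16 = 0.8 × 36 / 16 = 1.8 dB.
Output = -29 − 1.8 = -30.8 dBFS.

-30.8 dBFS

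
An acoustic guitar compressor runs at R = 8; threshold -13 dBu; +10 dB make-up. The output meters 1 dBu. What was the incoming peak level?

19 dBu

Before make-up, the level was 1 − 10 = -9 dBu.
That's 4 dB above the -13 dBu threshold.
Undo the ratio: input overshoot = 4 × 8 = 32 dB, giving input = 19 dBu.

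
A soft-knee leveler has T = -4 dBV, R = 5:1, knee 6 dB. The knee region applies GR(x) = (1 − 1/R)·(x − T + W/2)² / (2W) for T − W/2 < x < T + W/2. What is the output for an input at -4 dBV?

-4.6 dBV

x − T + W/2 = -4 − (-4) + 3 = 3.
GR = (1 − 1/5) × 3² / 12 = 0.8 × 9 / 12 = 0.6 dB.
Output = -4 − 0.6 = -4.6 dBV.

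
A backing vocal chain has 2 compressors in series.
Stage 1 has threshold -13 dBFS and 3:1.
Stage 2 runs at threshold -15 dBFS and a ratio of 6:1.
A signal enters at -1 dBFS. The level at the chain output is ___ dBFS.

Stage 1: -1 dBFS is 12 dB over -13 dBFS; at 3:1 that becomes 4 dB over, giving -9 dBFS.
Stage 2: overshoot 6 dB → 6/6 = 1 dB → -14 dBFS.

-14 dBFS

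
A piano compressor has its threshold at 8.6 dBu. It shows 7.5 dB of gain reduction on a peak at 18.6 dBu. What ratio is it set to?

Input overshoot = 18.6 − 8.6 = 10 dB.
Output overshoot = 10 − 7.5 = 2.5 dB.
Ratio = input overshoot / output overshoot = 10 / 2.5 = 4.

4:1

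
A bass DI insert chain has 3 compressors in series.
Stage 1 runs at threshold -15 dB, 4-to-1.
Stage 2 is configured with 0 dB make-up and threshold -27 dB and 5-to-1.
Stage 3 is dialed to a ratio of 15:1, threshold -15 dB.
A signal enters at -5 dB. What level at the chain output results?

Stage 1: -5 dB is 10 dB over -15 dB; at 4:1 that becomes 2.5 dB over, giving -12.5 dB.
Stage 2: -12.5 dB is 14.5 dB over -27 dB; at 5:1 that becomes 2.9 dB over, giving -24.1 dB.
Stage 3: below threshold (-24.1 ≤ -15); passes unchanged; output -24.1 dB.

-24.1 dB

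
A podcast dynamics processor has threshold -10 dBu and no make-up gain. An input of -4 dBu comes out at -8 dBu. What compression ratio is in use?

3:1

Input overshoot = -4 − (-10) = 6 dB; output overshoot = -8 − (-10) = 2 dB.
Ratio = 6 / 2 = 3.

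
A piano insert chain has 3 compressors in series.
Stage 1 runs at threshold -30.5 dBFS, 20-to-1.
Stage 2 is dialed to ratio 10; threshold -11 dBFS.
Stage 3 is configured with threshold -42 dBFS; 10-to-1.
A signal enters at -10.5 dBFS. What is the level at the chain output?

-40.75 dBFS

Stage 1: 20 dB above -30.5 dBFS, reduced 20:1 to 1 dB above → -29.5 dBFS.
Stage 2: -29.5 dBFS ≤ -11 dBFS, so stage 2 doesn't engage; output -29.5 dBFS.
Stage 3: overshoot 12.5 dB → 12.5/10 = 1.25 dB → -40.75 dBFS.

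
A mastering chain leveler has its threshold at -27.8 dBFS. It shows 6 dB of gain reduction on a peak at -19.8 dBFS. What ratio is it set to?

Input overshoot = -19.8 − (-27.8) = 8 dB.
Output overshoot = 8 − 6 = 2 dB.
Ratio = input overshoot / output overshoot = 8 / 2 = 4.

4:1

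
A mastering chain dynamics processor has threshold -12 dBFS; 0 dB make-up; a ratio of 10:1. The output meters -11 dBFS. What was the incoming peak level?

The compressed level sits -11 − (-12) = 1 dB over threshold.
Input overshoot = R × output overshoot = 10 dB → input = -12 + 10 = -2 dBFS.

-2 dBFS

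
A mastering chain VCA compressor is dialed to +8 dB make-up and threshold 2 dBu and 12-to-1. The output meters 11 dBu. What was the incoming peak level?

14 dBu

Before make-up, the level was 11 − 8 = 3 dBu.
That's 1 dB above the 2 dBu threshold.
Before 12:1 compression the overshoot was 1 × 12 = 12 dB, so input = 2 + 12 = 14 dBu.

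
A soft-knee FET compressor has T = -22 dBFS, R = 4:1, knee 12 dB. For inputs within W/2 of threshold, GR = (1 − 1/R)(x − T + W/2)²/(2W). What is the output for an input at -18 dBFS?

x − T + W/2 = -18 − (-22) + 6 = 10.
GR = (1 − 1/4) × 10² / 24 = 0.75 × 100 / 24 = 3.125 dB.
Output = -18 − 3.125 = -21.125 dBFS.

-21.125 dBFS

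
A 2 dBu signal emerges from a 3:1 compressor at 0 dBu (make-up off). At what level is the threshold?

-1 dBu

Input is 3 dB above T (since output overshoot × R = input overshoot: (0 − T)·3 = 2 − T gives T = -1 dBu).
Check: -1 + (2 − (-1))/3 = -1 + 1 = 0 dBu. ✓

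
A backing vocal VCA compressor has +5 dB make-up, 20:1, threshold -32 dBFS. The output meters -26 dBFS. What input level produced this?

Stripping the +5 dB make-up gives -31 dBFS at the gain stage.
Post-compression overshoot = -31 − (-32) = 1 dB.
Input overshoot = R × output overshoot = 20 dB → input = -32 + 20 = -12 dBFS.

-12 dBFS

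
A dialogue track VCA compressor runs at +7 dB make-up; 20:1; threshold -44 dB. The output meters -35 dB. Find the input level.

-4 dB

Remove make-up: -35 − 7 = -42 dB.
The compressed level sits -42 − (-44) = 2 dB over threshold.
Undo the ratio: input overshoot = 2 × 20 = 40 dB, giving input = -4 dB.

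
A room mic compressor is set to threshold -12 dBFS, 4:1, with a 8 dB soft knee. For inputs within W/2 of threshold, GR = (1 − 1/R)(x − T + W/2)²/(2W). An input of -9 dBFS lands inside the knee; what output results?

-11.296875 dBFS

x − T + W/2 = -9 − (-12) + 4 = 7.
GR = (1 − 1/4) × 7² / 16 = 0.75 × 49 / 16 = 2.296875 dB.
Output = -9 − 2.296875 = -11.296875 dBFS.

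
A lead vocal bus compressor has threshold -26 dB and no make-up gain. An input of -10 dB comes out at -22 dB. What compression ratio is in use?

Input overshoot = -10 − (-26) = 16 dB; output overshoot = -22 − (-26) = 4 dB.
Ratio = 16 / 4 = 4.

4:1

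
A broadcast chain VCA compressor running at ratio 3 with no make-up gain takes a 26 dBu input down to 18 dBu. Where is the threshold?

14 dBu

Gain reduction = 26 − 18 = 8 dB; output overshoot = GR / (R − 1) = 8 / 2 = 4 dB.
Threshold = output − output overshoot = 18 − 4 = 14 dBu.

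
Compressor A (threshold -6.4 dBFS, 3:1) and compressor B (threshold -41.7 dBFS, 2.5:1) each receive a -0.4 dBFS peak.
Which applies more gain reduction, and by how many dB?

A: overshoot 6 dB → output overshoot 2 dB → GR 4 dB.
B: overshoot 41.3 dB → output overshoot 16.52 dB → GR 24.78 dB.
Difference: 20.78 dB in favour of B.

B, by 20.78 dB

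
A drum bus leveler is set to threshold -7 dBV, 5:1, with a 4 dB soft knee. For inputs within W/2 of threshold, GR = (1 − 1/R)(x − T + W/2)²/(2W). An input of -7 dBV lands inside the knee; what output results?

x − T + W/2 = -7 − (-7) + 2 = 2.
GR = (1 − 1/5) × 2² / 8 = 0.8 × 4 / 8 = 0.4 dB.
Output = -7 − 0.4 = -7.4 dBV.

-7.4 dBV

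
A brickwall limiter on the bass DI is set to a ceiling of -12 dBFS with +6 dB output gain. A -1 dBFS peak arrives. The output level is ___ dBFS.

-6 dBFS

A brickwall limiter is an ∞:1 compressor: any input above the ceiling is clamped to -12 dBFS.
Output gain then adds 6 dB: -12 + 6 = -6 dBFS.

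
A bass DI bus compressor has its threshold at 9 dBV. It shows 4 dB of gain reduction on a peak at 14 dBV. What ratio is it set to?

Input overshoot = 14 − 9 = 5 dB.
Output overshoot = 5 − 4 = 1 dB.
Ratio = input overshoot / output overshoot = 5 / 1 = 5.

5:1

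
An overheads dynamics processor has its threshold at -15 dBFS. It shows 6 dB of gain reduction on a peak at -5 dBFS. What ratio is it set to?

2.5:1

Input overshoot = -5 − (-15) = 10 dB.
Output overshoot = 10 − 6 = 4 dB.
Ratio = input overshoot / output overshoot = 10 / 4 = 2.5.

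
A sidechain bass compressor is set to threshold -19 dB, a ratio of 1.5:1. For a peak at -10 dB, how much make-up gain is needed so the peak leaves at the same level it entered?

Overshoot 9 dB → 9/1.5 = 6 dB after compression, so the compressed level is -19 + 6 = -13 dB.
Make-up = target − compressed = -10 − (-13) = 3 dB.

3 dB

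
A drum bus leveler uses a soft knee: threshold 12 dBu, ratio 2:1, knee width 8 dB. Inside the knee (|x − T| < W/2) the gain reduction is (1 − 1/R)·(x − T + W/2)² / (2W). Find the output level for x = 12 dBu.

11.5 dBu

x − T + W/2 = 12 − 12 + 4 = 4.
GR = (1 − 1/2) × 4² / 16 = 0.5 × 16 / 16 = 0.5 dB.
Output = 12 − 0.5 = 11.5 dBu.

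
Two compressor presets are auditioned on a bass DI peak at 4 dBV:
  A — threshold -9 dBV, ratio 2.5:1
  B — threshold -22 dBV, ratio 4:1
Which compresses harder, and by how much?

A: 13 dB over, compressed to 5.2 dB over, so 7.8 dB of GR.
B: 26 dB over, compressed to 6.5 dB over, so 19.5 dB of GR.
Difference: 11.7 dB in favour of B.

B, by 11.7 dB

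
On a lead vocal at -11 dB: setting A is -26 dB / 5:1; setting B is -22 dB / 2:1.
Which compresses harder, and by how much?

A: 15 dB over, compressed to 3 dB over, so 12 dB of GR.
B: 11 dB over, compressed to 5.5 dB over, so 5.5 dB of GR.
A reduces 6.5 dB more.

A, by 6.5 dB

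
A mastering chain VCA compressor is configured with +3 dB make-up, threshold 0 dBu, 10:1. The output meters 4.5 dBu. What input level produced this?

15 dBu

Remove make-up: 4.5 − 3 = 1.5 dBu.
That's 1.5 dB above the 0 dBu threshold.
Before 10:1 compression the overshoot was 1.5 × 10 = 15 dB, so input = 0 + 15 = 15 dBu.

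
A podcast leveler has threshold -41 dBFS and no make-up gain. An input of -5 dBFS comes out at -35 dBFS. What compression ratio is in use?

Input overshoot = -5 − (-41) = 36 dB; output overshoot = -35 − (-41) = 6 dB.
Ratio = 36 / 6 = 6.

6:1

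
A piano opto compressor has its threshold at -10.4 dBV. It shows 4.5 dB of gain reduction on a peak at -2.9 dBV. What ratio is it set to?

Input overshoot = -2.9 − (-10.4) = 7.5 dB.
Output overshoot = 7.5 − 4.5 = 3 dB.
Ratio = input overshoot / output overshoot = 7.5 / 3 = 2.5.

2.5:1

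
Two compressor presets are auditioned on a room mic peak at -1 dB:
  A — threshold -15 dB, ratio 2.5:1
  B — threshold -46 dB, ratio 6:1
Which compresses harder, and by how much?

A: GR = 14 − 14/2.5 = 8.4 dB.
B: GR = 45 − 45/6 = 37.5 dB.
B reduces 29.1 dB more.

B, by 29.1 dB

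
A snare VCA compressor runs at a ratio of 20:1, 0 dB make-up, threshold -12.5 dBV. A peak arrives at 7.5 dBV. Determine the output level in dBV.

-11.5 dBV

The input is 20 dB above the -12.5 dBV threshold.
20:1 compression reduces that to 20/20 = 1 dB over.
So the level is -12.5 + 1 = -11.5 dBV.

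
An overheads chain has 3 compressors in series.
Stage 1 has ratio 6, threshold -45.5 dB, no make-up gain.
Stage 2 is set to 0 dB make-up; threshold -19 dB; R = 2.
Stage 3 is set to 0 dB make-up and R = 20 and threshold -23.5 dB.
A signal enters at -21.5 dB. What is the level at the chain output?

Stage 1: -21.5 dB is 24 dB over -45.5 dB; at 6:1 that becomes 4 dB over, giving -41.5 dB.
Stage 2: -41.5 dB ≤ -19 dB, so stage 2 doesn't engage; output -41.5 dB.
Stage 3: -41.5 dB is at or below the -23.5 dB threshold — no compression; output -41.5 dB.

-41.5 dB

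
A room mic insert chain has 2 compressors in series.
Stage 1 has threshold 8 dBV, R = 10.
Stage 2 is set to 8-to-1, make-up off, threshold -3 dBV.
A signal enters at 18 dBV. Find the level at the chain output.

Stage 1: overshoot 10 dB → 10/10 = 1 dB → 9 dBV.
Stage 2: 9 dBV is 12 dB over -3 dBV; at 8:1 that becomes 1.5 dB over, giving -1.5 dBV.

-1.5 dBV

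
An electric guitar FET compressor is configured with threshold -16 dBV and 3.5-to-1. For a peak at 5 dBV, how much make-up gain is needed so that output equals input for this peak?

Without make-up, output = threshold + overshoot/3.5 = -16 + 6 = -10 dBV.
Gap to target: 15 dB.

15 dB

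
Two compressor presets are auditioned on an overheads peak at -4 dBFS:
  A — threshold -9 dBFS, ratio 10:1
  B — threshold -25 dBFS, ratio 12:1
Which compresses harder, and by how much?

A: overshoot 5 dB → output overshoot 0.5 dB → GR 4.5 dB.
B: overshoot 21 dB → output overshoot 1.75 dB → GR 19.25 dB.
B reduces 14.75 dB more.

B, by 14.75 dB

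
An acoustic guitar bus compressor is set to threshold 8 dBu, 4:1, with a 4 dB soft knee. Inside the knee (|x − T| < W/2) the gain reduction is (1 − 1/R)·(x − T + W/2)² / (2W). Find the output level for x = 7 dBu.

x − T + W/2 = 7 − 8 + 2 = 1.
GR = (1 − 1/4) × 1² / 8 = 0.75 × 1 / 8 = 0.09375 dB.
Output = 7 − 0.09375 = 6.90625 dBu.

6.90625 dBu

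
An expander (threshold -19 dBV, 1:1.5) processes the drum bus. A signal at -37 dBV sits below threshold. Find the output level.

-46 dBV

Below threshold, a 1:1.5 expander applies gain = (1.5−1)×(T − x) of attenuation.
(1.5−1) × 18 = 9 dB, so output = -37 − 9 = -46 dBV.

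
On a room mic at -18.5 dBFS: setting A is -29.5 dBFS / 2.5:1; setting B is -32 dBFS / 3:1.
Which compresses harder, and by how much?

B, by 2.4 dB

A: 11 dB over, compressed to 4.4 dB over, so 6.6 dB of GR.
B: 13.5 dB over, compressed to 4.5 dB over, so 9 dB of GR.
B reduces 2.4 dB more.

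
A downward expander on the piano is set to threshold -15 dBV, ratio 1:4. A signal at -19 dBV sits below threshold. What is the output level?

-31 dBV

Undershoot = (-15) − (-19) = 4 dB.
At 1:4, that expands to 16 dB under threshold.
Output = -15 − 16 = -31 dBV.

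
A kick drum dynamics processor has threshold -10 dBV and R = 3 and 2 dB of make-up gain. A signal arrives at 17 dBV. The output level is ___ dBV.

1 dBV

17 dBV sits 27 dB over threshold.
The 27 dB excess becomes 9 dB after 3:1 reduction.
So the level is -10 + 9 = -1 dBV; make-up adds 2 dB, giving 1 dBV.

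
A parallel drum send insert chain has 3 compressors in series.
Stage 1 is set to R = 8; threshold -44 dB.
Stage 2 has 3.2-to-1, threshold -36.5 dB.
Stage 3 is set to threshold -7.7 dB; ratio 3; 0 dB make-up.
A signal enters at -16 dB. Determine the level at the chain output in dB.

-40.5 dB

Stage 1: -16 dB is 28 dB over -44 dB; at 8:1 that becomes 3.5 dB over, giving -40.5 dB.
Stage 2: -40.5 dB is at or below the -36.5 dB threshold — no compression; output -40.5 dB.
Stage 3: -40.5 dB is at or below the -7.7 dB threshold — no compression; output -40.5 dB.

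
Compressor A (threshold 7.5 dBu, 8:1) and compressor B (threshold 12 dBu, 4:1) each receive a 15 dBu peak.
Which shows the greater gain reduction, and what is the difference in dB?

A: overshoot 7.5 dB → output overshoot 0.9375 dB → GR 6.5625 dB.
B: overshoot 3 dB → output overshoot 0.75 dB → GR 2.25 dB.
Difference: 4.3125 dB in favour of A.

A, by 4.3125 dB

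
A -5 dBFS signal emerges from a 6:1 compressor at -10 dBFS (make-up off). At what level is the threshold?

-11 dBFS

Let T be the threshold. Output overshoot = (input overshoot)/R, so -10 − T = (-5 − T)/6.
6·(-10 − T) = -5 − T → 5·T = -60 − (-5) = -55.
T = -55/5 = -11 dBFS.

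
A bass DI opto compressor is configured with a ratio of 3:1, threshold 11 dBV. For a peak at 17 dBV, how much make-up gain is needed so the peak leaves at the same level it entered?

4 dB

The peak compresses to 11 + 6/3 = 13 dBV.
To reach 17 dBV requires 17 − 13 = 4 dB of make-up.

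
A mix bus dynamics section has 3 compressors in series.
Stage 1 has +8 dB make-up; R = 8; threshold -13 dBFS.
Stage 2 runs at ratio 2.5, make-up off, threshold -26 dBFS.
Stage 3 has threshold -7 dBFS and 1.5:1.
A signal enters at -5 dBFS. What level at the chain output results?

Stage 1: overshoot 8 dB → 8/8 = 1 dB → -12 dBFS; +8 dB make-up → -4 dBFS.
Stage 2: -4 dBFS is 22 dB over -26 dBFS; at 2.5:1 that becomes 8.8 dB over, giving -17.2 dBFS.
Stage 3: below threshold (-17.2 ≤ -7); passes unchanged; output -17.2 dBFS.

-17.2 dBFS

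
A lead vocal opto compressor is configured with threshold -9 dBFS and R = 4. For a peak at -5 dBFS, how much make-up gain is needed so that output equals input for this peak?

Without make-up, output = threshold + overshoot/4 = -9 + 1 = -8 dBFS.
Gap to target: 3 dB.

3 dB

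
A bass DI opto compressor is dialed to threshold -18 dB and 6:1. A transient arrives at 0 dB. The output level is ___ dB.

Overshoot: 0 − (-18) = 18 dB.
At 6:1 the overshoot is divided by 6, leaving 3 dB above threshold.
So the level is -18 + 3 = -15 dB.

-15 dB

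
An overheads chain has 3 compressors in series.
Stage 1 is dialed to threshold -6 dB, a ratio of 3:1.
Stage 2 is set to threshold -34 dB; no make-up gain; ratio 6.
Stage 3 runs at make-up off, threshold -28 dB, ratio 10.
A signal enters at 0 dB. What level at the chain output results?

Stage 1: 0 dB is 6 dB over -6 dB; at 3:1 that becomes 2 dB over, giving -4 dB.
Stage 2: 30 dB above -34 dB, reduced 6:1 to 5 dB above → -29 dB.
Stage 3: below threshold (-29 ≤ -28); passes unchanged; output -29 dB.

-29 dB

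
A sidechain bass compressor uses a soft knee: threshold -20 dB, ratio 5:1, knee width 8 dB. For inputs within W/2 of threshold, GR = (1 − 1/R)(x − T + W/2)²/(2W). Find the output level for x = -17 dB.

-19.45 dB

x − T + W/2 = -17 − (-20) + 4 = 7.
GR = (1 − 1/5) × 7² / 16 = 0.8 × 49 / 16 = 2.45 dB.
Output = -17 − 2.45 = -19.45 dB.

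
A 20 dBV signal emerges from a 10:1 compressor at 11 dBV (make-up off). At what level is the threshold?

10 dBV

Input is 10 dB above T (since output overshoot × R = input overshoot: (11 − T)·10 = 20 − T gives T = 10 dBV).
Check: 10 + (20 − 10)/10 = 10 + 1 = 11 dBV. ✓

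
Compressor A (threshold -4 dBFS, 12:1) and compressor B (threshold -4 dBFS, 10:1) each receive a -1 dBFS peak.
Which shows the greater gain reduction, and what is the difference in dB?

A, by 0.05 dB

A: GR = 3 − 3/12 = 2.75 dB.
B: GR = 3 − 3/10 = 2.7 dB.
A applies 0.05 dB more gain reduction.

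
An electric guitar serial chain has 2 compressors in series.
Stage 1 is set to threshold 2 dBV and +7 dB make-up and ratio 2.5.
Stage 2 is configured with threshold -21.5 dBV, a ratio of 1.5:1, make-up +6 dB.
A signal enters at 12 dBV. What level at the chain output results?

Stage 1: overshoot 10 dB → 10/2.5 = 4 dB → 6 dBV; +7 dB make-up → 13 dBV.
Stage 2: overshoot 34.5 dB → 34.5/1.5 = 23 dB → 1.5 dBV; +6 dB make-up → 7.5 dBV.

7.5 dBV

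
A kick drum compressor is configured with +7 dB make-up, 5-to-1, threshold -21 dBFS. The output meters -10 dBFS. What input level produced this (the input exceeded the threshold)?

-1 dBFS

Stripping the +7 dB make-up gives -17 dBFS at the gain stage.
Post-compression overshoot = -17 − (-21) = 4 dB.
Input overshoot = R × output overshoot = 20 dB → input = -21 + 20 = -1 dBFS.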